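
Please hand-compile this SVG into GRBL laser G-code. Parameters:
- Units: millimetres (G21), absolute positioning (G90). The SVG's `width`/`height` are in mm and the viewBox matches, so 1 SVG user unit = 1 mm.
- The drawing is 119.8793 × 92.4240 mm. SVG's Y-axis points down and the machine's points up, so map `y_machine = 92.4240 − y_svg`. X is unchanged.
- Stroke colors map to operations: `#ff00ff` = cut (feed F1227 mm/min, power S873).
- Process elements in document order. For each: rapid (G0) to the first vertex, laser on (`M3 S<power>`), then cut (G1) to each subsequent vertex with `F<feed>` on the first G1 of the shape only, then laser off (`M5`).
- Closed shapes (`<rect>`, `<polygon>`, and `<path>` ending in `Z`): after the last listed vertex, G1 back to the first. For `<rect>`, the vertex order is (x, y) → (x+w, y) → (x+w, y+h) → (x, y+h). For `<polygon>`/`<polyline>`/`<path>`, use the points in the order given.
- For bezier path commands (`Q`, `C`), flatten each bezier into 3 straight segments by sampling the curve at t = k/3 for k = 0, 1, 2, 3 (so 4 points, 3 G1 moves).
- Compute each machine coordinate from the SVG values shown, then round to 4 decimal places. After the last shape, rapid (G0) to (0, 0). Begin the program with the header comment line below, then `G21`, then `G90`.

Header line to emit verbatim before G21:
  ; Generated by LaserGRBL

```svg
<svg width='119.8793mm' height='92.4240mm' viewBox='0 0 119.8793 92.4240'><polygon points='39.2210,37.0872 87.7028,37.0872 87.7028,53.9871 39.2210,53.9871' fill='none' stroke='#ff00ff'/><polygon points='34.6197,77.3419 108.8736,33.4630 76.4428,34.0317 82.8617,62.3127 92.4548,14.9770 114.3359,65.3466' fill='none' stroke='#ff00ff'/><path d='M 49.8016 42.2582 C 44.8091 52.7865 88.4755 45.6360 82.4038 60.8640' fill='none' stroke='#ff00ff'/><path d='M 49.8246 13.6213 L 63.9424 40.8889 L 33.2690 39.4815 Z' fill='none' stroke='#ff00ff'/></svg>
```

; Generated by LaserGRBL
G21
G90
G0 X39.2210 Y55.3368
M3 S873
G1 X87.7028 Y55.3368 F1227
G1 X87.7028 Y38.4369
G1 X39.2210 Y38.4369
G1 X39.2210 Y55.3368
M5
G0 X34.6197 Y15.0821
M3 S873
G1 X108.8736 Y58.9610 F1227
G1 X76.4428 Y58.3923
G1 X82.8617 Y30.1113
G1 X92.4548 Y77.4470
G1 X114.3359 Y27.0774
G1 X34.6197 Y15.0821
M5
G0 X49.8016 Y50.1658
M3 S873
G1 X57.3844 Y44.0468 F1227
G1 X75.5405 Y40.8121
G1 X82.4038 Y31.5600
M5
G0 X49.8246 Y78.8027
M3 S873
G1 X63.9424 Y51.5351 F1227
G1 X33.2690 Y52.9425
G1 X49.8246 Y78.8027
M5
G0 X0.0000 Y0.0000

viewBox `0 0 119.8793 92.4240` with mm width/height → 1 unit = 1 mm. Flip: y_m = 92.4240 − y_svg.

**Shape 1** — `<polygon>` rectangle, stroke `#ff00ff` → cut (S873, F1227). Machine vertices: (39.2210,55.3368) → (87.7028,55.3368) → (87.7028,38.4369) → (39.2210,38.4369) → (39.2210,55.3368). Closed: final G1 returns to the first vertex.

**Shape 2** — `<polygon>` closed polygon, stroke `#ff00ff` → cut (S873, F1227). Machine vertices: (34.6197,15.0821) → (108.8736,58.9610) → (76.4428,58.3923) → (82.8617,30.1113) → (92.4548,77.4470) → (114.3359,27.0774) → (34.6197,15.0821). Closed: final G1 returns to the first vertex.

**Shape 3** — `<path>` cubic bezier, stroke `#ff00ff` → cut (S873, F1227). Control points (SVG): P0=(49.8016,42.2582), P1=(44.8091,52.7865), P2=(88.4755,45.6360), P3=(82.4038,60.8640); sampled at t=k/3. Machine vertices: (49.8016,50.1658) → (57.3844,44.0468) → (75.5405,40.8121) → (82.4038,31.5600). Open path.

**Shape 4** — `<path>` regular polygon, stroke `#ff00ff` → cut (S873, F1227). Machine vertices: (49.8246,78.8027) → (63.9424,51.5351) → (33.2690,52.9425) → (49.8246,78.8027). Closed: final G1 returns to the first vertex.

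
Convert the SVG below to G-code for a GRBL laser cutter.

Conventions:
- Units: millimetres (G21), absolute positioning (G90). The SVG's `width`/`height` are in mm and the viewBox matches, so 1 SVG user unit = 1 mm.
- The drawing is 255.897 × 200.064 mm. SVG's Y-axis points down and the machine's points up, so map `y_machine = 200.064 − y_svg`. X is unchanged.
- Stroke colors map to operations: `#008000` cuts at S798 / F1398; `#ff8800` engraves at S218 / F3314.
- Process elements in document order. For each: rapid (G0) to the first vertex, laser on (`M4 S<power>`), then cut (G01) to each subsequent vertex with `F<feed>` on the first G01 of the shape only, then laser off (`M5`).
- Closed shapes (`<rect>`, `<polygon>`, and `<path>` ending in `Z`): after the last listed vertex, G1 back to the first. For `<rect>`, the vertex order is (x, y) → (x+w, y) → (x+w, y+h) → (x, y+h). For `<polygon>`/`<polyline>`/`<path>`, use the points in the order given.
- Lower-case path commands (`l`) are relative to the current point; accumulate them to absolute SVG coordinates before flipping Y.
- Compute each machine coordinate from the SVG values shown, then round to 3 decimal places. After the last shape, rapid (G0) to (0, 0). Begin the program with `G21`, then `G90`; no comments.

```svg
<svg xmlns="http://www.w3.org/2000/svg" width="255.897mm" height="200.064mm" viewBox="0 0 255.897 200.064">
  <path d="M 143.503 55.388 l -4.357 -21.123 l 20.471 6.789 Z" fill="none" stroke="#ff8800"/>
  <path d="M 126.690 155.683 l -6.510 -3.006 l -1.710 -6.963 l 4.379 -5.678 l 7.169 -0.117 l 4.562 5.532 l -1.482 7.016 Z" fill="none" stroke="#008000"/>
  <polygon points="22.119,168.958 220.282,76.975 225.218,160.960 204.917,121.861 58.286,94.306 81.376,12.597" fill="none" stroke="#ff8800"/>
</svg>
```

G21
G90
G0 X143.503 Y144.676
M4 S218
G01 X139.146 Y165.799 F3314
G01 X159.617 Y159.010
G01 X143.503 Y144.676
M5
G0 X126.690 Y44.381
M4 S798
G01 X120.180 Y47.387 F1398
G01 X118.470 Y54.350
G01 X122.849 Y60.028
G01 X130.018 Y60.145
G01 X134.580 Y54.613
G01 X133.098 Y47.597
G01 X126.690 Y44.381
M5
G0 X22.119 Y31.106
M4 S218
G01 X220.282 Y123.089 F3314
G01 X225.218 Y39.104
G01 X204.917 Y78.203
G01 X58.286 Y105.758
G01 X81.376 Y187.467
G01 X22.119 Y31.106
M5
G0 X0.000 Y0.000

viewBox `0 0 255.897 200.064` with mm width/height → 1 unit = 1 mm. Flip: y_m = 200.064 − y_svg.

**Shape 1** — `<path>` regular polygon, stroke `#ff8800` → engrave (S218, F3314). Machine vertices: (143.503,144.676) → (139.146,165.799) → (159.617,159.010) → (143.503,144.676). Closed: final G1 returns to the first vertex.

**Shape 2** — `<path>` regular polygon, stroke `#008000` → cut (S798, F1398). Machine vertices: (126.690,44.381) → (120.180,47.387) → (118.470,54.350) → (122.849,60.028) → (130.018,60.145) → (134.580,54.613) → (133.098,47.597) → (126.690,44.381). Closed: final G1 returns to the first vertex.

**Shape 3** — `<polygon>` closed polygon, stroke `#ff8800` → engrave (S218, F3314). Machine vertices: (22.119,31.106) → (220.282,123.089) → (225.218,39.104) → (204.917,78.203) → (58.286,105.758) → (81.376,187.467) → (22.119,31.106). Closed: final G1 returns to the first vertex.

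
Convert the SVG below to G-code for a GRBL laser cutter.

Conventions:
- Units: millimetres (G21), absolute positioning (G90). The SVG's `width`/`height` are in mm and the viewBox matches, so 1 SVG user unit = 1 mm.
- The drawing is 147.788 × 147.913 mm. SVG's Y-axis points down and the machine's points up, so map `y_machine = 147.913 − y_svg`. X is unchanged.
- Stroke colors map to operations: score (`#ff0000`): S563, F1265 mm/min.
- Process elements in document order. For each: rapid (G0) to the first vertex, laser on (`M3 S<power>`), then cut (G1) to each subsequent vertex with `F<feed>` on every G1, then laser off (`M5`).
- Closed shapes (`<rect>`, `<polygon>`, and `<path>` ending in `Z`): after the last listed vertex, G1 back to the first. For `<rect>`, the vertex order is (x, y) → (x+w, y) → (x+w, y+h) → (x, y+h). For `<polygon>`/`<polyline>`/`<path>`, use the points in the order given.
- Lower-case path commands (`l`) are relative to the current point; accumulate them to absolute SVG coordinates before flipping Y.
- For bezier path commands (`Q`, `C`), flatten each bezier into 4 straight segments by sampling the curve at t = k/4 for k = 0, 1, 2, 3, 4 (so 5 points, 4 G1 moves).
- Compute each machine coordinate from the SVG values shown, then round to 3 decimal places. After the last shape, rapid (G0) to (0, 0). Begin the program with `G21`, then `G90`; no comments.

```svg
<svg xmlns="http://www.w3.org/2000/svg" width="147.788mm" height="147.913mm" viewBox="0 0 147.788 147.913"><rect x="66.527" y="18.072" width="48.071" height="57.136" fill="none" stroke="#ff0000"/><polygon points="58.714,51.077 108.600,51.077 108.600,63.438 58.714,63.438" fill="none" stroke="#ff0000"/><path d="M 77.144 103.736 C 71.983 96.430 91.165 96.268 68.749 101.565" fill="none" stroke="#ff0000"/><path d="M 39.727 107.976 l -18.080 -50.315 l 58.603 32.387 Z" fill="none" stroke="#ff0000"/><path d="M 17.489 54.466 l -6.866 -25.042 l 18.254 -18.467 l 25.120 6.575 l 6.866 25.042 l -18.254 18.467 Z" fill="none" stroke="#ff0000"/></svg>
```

G21
G90
G0 X66.527 Y129.841
M3 S563
G1 X114.598 Y129.841 F1265
G1 X114.598 Y72.705 F1265
G1 X66.527 Y72.705 F1265
G1 X66.527 Y129.841 F1265
M5
G0 X58.714 Y96.836
M3 S563
G1 X108.600 Y96.836 F1265
G1 X108.600 Y84.475 F1265
G1 X58.714 Y84.475 F1265
G1 X58.714 Y96.836 F1265
M5
G0 X77.144 Y44.177
M3 S563
G1 X76.807 Y48.343 F1265
G1 X79.417 Y49.989 F1265
G1 X78.792 Y49.271 F1265
G1 X68.749 Y46.348 F1265
M5
G0 X39.727 Y39.937
M3 S563
G1 X21.647 Y90.252 F1265
G1 X80.250 Y57.865 F1265
G1 X39.727 Y39.937 F1265
M5
G0 X17.489 Y93.447
M3 S563
G1 X10.623 Y118.489 F1265
G1 X28.877 Y136.956 F1265
G1 X53.997 Y130.381 F1265
G1 X60.863 Y105.339 F1265
G1 X42.609 Y86.872 F1265
G1 X17.489 Y93.447 F1265
M5
G0 X0.000 Y0.000

1 u = 1 mm; y_m = 147.913 − y.

[1] `<rect>` rectangle, #ff0000→score S563 F1265: (66.527,129.841) → (114.598,129.841) → (114.598,72.705) → (66.527,72.705) → (66.527,129.841) (closed)

[2] `<polygon>` rectangle, #ff0000→score S563 F1265: (58.714,96.836) → (108.600,96.836) → (108.600,84.475) → (58.714,84.475) → (58.714,96.836) (closed)

[3] `<path>` cubic bezier, #ff0000→score S563 F1265: (77.144,44.177) → (76.807,48.343) → (79.417,49.989) → (78.792,49.271) → (68.749,46.348)

[4] `<path>` closed polygon, #ff0000→score S563 F1265: (39.727,39.937) → (21.647,90.252) → (80.250,57.865) → (39.727,39.937) (closed)

[5] `<path>` regular polygon, #ff0000→score S563 F1265: (17.489,93.447) → (10.623,118.489) → (28.877,136.956) → (53.997,130.381) → (60.863,105.339) → (42.609,86.872) → (17.489,93.447) (closed)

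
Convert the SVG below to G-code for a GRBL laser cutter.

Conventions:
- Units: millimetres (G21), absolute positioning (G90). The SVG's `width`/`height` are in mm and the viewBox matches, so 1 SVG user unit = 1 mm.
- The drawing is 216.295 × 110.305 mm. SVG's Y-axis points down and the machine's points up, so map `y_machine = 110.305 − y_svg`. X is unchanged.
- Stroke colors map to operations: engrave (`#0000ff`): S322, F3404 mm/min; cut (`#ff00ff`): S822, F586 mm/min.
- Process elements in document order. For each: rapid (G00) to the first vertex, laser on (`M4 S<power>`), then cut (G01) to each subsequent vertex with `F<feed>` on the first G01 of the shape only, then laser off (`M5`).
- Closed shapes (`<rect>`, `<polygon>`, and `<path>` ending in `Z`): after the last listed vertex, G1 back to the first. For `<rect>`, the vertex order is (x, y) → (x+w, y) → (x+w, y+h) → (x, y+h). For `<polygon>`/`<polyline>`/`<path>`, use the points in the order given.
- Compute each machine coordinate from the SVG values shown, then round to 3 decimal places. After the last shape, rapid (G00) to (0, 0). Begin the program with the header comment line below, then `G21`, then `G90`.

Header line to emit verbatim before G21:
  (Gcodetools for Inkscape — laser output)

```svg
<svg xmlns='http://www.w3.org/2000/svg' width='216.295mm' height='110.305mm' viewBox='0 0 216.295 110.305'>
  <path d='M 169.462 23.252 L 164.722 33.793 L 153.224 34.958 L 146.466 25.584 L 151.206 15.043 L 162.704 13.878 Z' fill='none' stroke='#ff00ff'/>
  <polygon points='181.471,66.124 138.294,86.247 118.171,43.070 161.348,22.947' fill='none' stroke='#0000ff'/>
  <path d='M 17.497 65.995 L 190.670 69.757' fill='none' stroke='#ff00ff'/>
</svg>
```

(Gcodetools for Inkscape — laser output)
G21
G90
G00 X169.462 Y87.053
M4 S822
G01 X164.722 Y76.512 F586
G01 X153.224 Y75.347
G01 X146.466 Y84.721
G01 X151.206 Y95.262
G01 X162.704 Y96.427
G01 X169.462 Y87.053
M5
G00 X181.471 Y44.181
M4 S322
G01 X138.294 Y24.058 F3404
G01 X118.171 Y67.235
G01 X161.348 Y87.358
G01 X181.471 Y44.181
M5
G00 X17.497 Y44.310
M4 S822
G01 X190.670 Y40.548 F586
M5
G00 X0.000 Y0.000

Since the viewBox matches the mm dimensions, user units are millimetres directly. The only transform is the Y-flip y_m = 110.305 − y_svg.

Shape 1 is a regular polygon drawn with `<path>`. Its stroke #ff00ff means cut at S822, F586. After flipping Y the toolpath is (169.462,87.053) → (164.722,76.512) → (153.224,75.347) → (146.466,84.721) → (151.206,95.262) → (162.704,96.427) → (169.462,87.053), returning to the start.

Shape 2 is a regular polygon drawn with `<polygon>`. Its stroke #0000ff means engrave at S322, F3404. After flipping Y the toolpath is (181.471,44.181) → (138.294,24.058) → (118.171,67.235) → (161.348,87.358) → (181.471,44.181), returning to the start.

Shape 3 is a line segment drawn with `<path>`. Its stroke #ff00ff means cut at S822, F586. After flipping Y the toolpath is (17.497,44.310) → (190.670,40.548).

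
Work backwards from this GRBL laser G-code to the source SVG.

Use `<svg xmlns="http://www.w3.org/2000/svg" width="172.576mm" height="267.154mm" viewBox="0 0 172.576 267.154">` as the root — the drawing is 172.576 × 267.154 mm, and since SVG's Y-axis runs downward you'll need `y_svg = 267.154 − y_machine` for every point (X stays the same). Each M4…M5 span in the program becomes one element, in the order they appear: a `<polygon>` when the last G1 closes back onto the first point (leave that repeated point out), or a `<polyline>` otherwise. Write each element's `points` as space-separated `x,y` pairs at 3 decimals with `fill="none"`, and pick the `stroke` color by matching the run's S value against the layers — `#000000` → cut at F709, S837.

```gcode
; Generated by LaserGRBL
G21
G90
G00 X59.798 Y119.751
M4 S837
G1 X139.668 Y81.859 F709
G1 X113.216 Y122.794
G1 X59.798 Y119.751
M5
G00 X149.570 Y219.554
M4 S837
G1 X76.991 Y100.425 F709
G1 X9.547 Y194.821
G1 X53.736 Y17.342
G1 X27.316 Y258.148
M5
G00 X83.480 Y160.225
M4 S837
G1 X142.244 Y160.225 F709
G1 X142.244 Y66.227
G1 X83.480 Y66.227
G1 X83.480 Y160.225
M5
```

Each laser-on run becomes one SVG element. Flip Y back into SVG space with y_svg = 267.154 − y_machine. Every run uses S837, so all elements get stroke `#000000` (cut).

Run 1: The run returns to its start, so emit a `<polygon>` with points (Y-flipped): 59.798,147.403 139.668,185.295 113.216,144.360.

Run 2: The run is open, so emit a `<polyline>` with points (Y-flipped): 149.570,47.600 76.991,166.729 9.547,72.333 53.736,249.812 27.316,9.006.

Run 3: The run returns to its start, so emit a `<polygon>` with points (Y-flipped): 83.480,106.929 142.244,106.929 142.244,200.927 83.480,200.927.

<svg xmlns="http://www.w3.org/2000/svg" width="172.576mm" height="267.154mm" viewBox="0 0 172.576 267.154">
  <polygon points="59.798,147.403 139.668,185.295 113.216,144.360" fill="none" stroke="#000000"/>
  <polyline points="149.570,47.600 76.991,166.729 9.547,72.333 53.736,249.812 27.316,9.006" fill="none" stroke="#000000"/>
  <polygon points="83.480,106.929 142.244,106.929 142.244,200.927 83.480,200.927" fill="none" stroke="#000000"/>
</svg>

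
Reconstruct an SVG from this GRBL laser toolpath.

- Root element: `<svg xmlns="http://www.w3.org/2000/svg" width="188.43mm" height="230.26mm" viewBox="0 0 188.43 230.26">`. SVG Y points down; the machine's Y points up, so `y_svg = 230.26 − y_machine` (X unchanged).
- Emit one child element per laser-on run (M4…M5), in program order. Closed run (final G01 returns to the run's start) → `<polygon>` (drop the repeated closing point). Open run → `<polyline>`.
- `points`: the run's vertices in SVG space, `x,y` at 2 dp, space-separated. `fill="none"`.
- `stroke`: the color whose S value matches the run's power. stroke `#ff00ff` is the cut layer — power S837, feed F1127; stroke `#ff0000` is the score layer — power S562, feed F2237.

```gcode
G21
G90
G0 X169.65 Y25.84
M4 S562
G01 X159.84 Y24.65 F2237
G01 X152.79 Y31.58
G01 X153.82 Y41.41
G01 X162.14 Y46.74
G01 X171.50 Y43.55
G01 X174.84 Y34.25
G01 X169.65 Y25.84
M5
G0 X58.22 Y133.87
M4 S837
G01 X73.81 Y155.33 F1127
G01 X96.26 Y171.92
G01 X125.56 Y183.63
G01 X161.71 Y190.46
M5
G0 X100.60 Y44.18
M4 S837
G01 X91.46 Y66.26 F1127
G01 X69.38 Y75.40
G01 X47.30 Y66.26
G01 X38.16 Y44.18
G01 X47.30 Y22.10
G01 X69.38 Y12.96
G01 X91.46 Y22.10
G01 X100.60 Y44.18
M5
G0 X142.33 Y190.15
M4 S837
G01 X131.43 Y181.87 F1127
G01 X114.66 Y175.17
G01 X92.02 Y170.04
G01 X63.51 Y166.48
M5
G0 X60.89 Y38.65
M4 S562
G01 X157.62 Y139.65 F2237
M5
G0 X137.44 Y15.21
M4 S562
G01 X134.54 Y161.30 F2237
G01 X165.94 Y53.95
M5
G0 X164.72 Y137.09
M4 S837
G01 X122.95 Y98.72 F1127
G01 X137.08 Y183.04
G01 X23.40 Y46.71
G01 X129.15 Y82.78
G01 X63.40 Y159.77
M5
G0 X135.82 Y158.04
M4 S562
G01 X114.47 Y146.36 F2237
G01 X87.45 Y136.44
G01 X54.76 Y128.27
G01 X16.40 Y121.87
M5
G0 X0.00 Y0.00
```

y_svg = 230.26 − y_m.

[1] S562→`#ff0000` (score); closed run; points: 169.65,204.42 159.84,205.61 152.79,198.68 153.82,188.85 162.14,183.52 171.50,186.71 174.84,196.01

[2] S837→`#ff00ff` (cut); open run; points: 58.22,96.39 73.81,74.93 96.26,58.34 125.56,46.63 161.71,39.80

[3] S837→`#ff00ff` (cut); closed run; points: 100.60,186.08 91.46,164.00 69.38,154.86 47.30,164.00 38.16,186.08 47.30,208.16 69.38,217.30 91.46,208.16

[4] S837→`#ff00ff` (cut); open run; points: 142.33,40.11 131.43,48.39 114.66,55.09 92.02,60.22 63.51,63.78

[5] S562→`#ff0000` (score); open run; points: 60.89,191.61 157.62,90.61

[6] S562→`#ff0000` (score); open run; points: 137.44,215.05 134.54,68.96 165.94,176.31

[7] S837→`#ff00ff` (cut); open run; points: 164.72,93.17 122.95,131.54 137.08,47.22 23.40,183.55 129.15,147.48 63.40,70.49

[8] S562→`#ff0000` (score); open run; points: 135.82,72.22 114.47,83.90 87.45,93.82 54.76,101.99 16.40,108.39

<svg xmlns="http://www.w3.org/2000/svg" width="188.43mm" height="230.26mm" viewBox="0 0 188.43 230.26">
  <polygon points="169.65,204.42 159.84,205.61 152.79,198.68 153.82,188.85 162.14,183.52 171.50,186.71 174.84,196.01" fill="none" stroke="#ff0000"/>
  <polyline points="58.22,96.39 73.81,74.93 96.26,58.34 125.56,46.63 161.71,39.80" fill="none" stroke="#ff00ff"/>
  <polygon points="100.60,186.08 91.46,164.00 69.38,154.86 47.30,164.00 38.16,186.08 47.30,208.16 69.38,217.30 91.46,208.16" fill="none" stroke="#ff00ff"/>
  <polyline points="142.33,40.11 131.43,48.39 114.66,55.09 92.02,60.22 63.51,63.78" fill="none" stroke="#ff00ff"/>
  <polyline points="60.89,191.61 157.62,90.61" fill="none" stroke="#ff0000"/>
  <polyline points="137.44,215.05 134.54,68.96 165.94,176.31" fill="none" stroke="#ff0000"/>
  <polyline points="164.72,93.17 122.95,131.54 137.08,47.22 23.40,183.55 129.15,147.48 63.40,70.49" fill="none" stroke="#ff00ff"/>
  <polyline points="135.82,72.22 114.47,83.90 87.45,93.82 54.76,101.99 16.40,108.39" fill="none" stroke="#ff0000"/>
</svg>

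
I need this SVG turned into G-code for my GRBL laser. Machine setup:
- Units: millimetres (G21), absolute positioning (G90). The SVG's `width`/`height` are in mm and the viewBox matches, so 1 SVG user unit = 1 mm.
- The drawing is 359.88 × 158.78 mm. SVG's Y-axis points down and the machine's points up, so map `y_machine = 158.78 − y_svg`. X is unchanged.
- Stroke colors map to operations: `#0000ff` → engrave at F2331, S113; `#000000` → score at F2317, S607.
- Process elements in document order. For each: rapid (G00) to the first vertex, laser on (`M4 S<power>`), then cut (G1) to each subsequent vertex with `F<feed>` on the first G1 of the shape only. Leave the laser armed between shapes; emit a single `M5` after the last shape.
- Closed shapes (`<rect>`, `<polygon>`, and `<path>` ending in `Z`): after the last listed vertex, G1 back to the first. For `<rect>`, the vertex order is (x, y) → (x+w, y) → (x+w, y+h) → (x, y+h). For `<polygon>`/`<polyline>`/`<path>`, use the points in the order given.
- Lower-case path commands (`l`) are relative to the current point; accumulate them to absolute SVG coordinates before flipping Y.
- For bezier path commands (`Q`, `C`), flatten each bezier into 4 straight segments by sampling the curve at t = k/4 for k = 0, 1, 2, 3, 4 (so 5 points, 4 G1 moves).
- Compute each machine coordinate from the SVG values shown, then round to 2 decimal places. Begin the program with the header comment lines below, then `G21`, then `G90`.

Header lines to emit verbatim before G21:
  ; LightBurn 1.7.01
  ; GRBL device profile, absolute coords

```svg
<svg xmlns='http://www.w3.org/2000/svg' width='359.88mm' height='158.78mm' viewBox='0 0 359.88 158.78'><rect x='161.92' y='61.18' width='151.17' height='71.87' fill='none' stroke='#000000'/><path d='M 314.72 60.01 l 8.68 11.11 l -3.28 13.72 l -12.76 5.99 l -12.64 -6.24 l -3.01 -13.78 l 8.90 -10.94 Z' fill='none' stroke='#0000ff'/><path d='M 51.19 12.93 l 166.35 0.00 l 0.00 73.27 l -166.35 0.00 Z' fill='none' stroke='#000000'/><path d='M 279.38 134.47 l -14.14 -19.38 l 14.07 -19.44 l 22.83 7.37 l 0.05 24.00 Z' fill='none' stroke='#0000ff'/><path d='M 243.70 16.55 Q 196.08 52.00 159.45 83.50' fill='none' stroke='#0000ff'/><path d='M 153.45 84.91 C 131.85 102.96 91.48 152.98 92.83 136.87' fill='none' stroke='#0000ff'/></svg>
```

; LightBurn 1.7.01
; GRBL device profile, absolute coords
G21
G90
G00 X161.92 Y97.60
M4 S607
G1 X313.09 Y97.60 F2317
G1 X313.09 Y25.73
G1 X161.92 Y25.73
G1 X161.92 Y97.60
G00 X314.72 Y98.77
M4 S113
G1 X323.40 Y87.66 F2331
G1 X320.12 Y73.94
G1 X307.36 Y67.95
G1 X294.72 Y74.19
G1 X291.71 Y87.97
G1 X300.61 Y98.91
G1 X314.72 Y98.77
G00 X51.19 Y145.85
M4 S607
G1 X217.54 Y145.85 F2317
G1 X217.54 Y72.58
G1 X51.19 Y72.58
G1 X51.19 Y145.85
G00 X279.38 Y24.31
M4 S113
G1 X265.24 Y43.69 F2331
G1 X279.31 Y63.13
G1 X302.14 Y55.76
G1 X302.19 Y31.76
G1 X279.38 Y24.31
G00 X243.70 Y142.23
M4 S113
G1 X220.58 Y124.75 F2331
G1 X198.83 Y107.77
G1 X178.45 Y91.28
G1 X159.45 Y75.28
G00 X153.45 Y73.87
M4 S113
G1 X134.68 Y55.87 F2331
G1 X114.53 Y35.08
G1 X98.69 Y20.69
G1 X92.83 Y21.91
M5

1 u = 1 mm; y_m = 158.78 − y.

[1] `<rect>` rectangle, #000000→score S607 F2317: (161.92,97.60) → (313.09,97.60) → (313.09,25.73) → (161.92,25.73) → (161.92,97.60) (closed)

[2] `<path>` regular polygon, #0000ff→engrave S113 F2331: (314.72,98.77) → (323.40,87.66) → (320.12,73.94) → (307.36,67.95) → (294.72,74.19) → (291.71,87.97) → (300.61,98.91) → (314.72,98.77) (closed)

[3] `<path>` rectangle, #000000→score S607 F2317: (51.19,145.85) → (217.54,145.85) → (217.54,72.58) → (51.19,72.58) → (51.19,145.85) (closed)

[4] `<path>` regular polygon, #0000ff→engrave S113 F2331: (279.38,24.31) → (265.24,43.69) → (279.31,63.13) → (302.14,55.76) → (302.19,31.76) → (279.38,24.31) (closed)

[5] `<path>` quadratic bezier, #0000ff→engrave S113 F2331: (243.70,142.23) → (220.58,124.75) → (198.83,107.77) → (178.45,91.28) → (159.45,75.28)

[6] `<path>` cubic bezier, #0000ff→engrave S113 F2331: (153.45,73.87) → (134.68,55.87) → (114.53,35.08) → (98.69,20.69) → (92.83,21.91)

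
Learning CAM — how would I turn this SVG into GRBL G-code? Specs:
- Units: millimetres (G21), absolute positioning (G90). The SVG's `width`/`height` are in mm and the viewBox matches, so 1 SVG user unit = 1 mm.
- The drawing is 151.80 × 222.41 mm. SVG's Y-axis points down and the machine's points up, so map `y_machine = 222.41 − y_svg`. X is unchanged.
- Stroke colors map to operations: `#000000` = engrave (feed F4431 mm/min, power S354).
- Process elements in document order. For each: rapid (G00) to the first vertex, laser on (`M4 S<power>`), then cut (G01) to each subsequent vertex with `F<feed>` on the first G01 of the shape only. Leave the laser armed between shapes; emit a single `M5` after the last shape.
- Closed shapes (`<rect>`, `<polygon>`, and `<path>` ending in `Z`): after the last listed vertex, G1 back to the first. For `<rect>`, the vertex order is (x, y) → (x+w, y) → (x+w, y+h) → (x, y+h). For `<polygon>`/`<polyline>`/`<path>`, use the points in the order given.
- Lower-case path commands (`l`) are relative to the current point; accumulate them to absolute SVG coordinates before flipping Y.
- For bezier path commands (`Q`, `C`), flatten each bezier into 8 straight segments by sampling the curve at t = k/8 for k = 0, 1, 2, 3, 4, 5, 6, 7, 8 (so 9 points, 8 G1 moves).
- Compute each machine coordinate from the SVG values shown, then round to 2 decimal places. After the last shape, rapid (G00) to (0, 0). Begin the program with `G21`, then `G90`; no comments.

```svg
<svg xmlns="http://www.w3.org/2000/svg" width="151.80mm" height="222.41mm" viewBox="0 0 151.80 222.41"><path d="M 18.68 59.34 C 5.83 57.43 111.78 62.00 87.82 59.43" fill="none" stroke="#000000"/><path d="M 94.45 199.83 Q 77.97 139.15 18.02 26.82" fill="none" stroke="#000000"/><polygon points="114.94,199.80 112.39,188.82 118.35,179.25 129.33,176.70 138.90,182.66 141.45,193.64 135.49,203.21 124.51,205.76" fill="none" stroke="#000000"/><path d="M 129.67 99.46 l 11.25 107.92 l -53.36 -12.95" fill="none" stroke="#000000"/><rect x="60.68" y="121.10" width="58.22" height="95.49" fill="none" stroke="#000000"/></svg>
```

viewBox `0 0 151.80 222.41` with mm width/height → 1 unit = 1 mm. Flip: y_m = 222.41 − y_svg.

**Shape 1** — `<path>` cubic bezier, stroke `#000000` → engrave (S354, F4431). Control points (SVG): P0=(18.68,59.34), P1=(5.83,57.43), P2=(111.78,62.00), P3=(87.82,59.43); sampled at t=k/8. Machine vertices: (18.68,163.07) → (18.94,163.51) → (27.43,163.50) → (41.23,163.20) → (57.42,162.78) → (73.08,162.38) → (85.32,162.18) → (91.20,162.32) → (87.82,162.98). Open path.

**Shape 2** — `<path>` quadratic bezier, stroke `#000000` → engrave (S354, F4431). Control points (SVG): P0=(94.45,199.83), P1=(77.97,139.15), P2=(18.02,26.82); sampled at t=k/8. Machine vertices: (94.45,22.58) → (89.65,38.56) → (83.49,56.15) → (75.98,75.35) → (67.10,96.17) → (56.87,118.61) → (45.28,142.65) → (32.33,168.31) → (18.02,195.59). Open path.

**Shape 3** — `<polygon>` regular polygon, stroke `#000000` → engrave (S354, F4431). Machine vertices: (114.94,22.61) → (112.39,33.59) → (118.35,43.16) → (129.33,45.71) → (138.90,39.75) → (141.45,28.77) → (135.49,19.20) → (124.51,16.65) → (114.94,22.61). Closed: final G1 returns to the first vertex.

**Shape 4** — `<path>` open polyline, stroke `#000000` → engrave (S354, F4431). Machine vertices: (129.67,122.95) → (140.92,15.03) → (87.56,27.98). Open path.

**Shape 5** — `<rect>` rectangle, stroke `#000000` → engrave (S354, F4431). Machine vertices: (60.68,101.31) → (118.90,101.31) → (118.90,5.82) → (60.68,5.82) → (60.68,101.31). Closed: final G1 returns to the first vertex.

G21
G90
G00 X18.68 Y163.07
M4 S354
G01 X18.94 Y163.51 F4431
G01 X27.43 Y163.50
G01 X41.23 Y163.20
G01 X57.42 Y162.78
G01 X73.08 Y162.38
G01 X85.32 Y162.18
G01 X91.20 Y162.32
G01 X87.82 Y162.98
G00 X94.45 Y22.58
M4 S354
G01 X89.65 Y38.56 F4431
G01 X83.49 Y56.15
G01 X75.98 Y75.35
G01 X67.10 Y96.17
G01 X56.87 Y118.61
G01 X45.28 Y142.65
G01 X32.33 Y168.31
G01 X18.02 Y195.59
G00 X114.94 Y22.61
M4 S354
G01 X112.39 Y33.59 F4431
G01 X118.35 Y43.16
G01 X129.33 Y45.71
G01 X138.90 Y39.75
G01 X141.45 Y28.77
G01 X135.49 Y19.20
G01 X124.51 Y16.65
G01 X114.94 Y22.61
G00 X129.67 Y122.95
M4 S354
G01 X140.92 Y15.03 F4431
G01 X87.56 Y27.98
G00 X60.68 Y101.31
M4 S354
G01 X118.90 Y101.31 F4431
G01 X118.90 Y5.82
G01 X60.68 Y5.82
G01 X60.68 Y101.31
M5
G00 X0.00 Y0.00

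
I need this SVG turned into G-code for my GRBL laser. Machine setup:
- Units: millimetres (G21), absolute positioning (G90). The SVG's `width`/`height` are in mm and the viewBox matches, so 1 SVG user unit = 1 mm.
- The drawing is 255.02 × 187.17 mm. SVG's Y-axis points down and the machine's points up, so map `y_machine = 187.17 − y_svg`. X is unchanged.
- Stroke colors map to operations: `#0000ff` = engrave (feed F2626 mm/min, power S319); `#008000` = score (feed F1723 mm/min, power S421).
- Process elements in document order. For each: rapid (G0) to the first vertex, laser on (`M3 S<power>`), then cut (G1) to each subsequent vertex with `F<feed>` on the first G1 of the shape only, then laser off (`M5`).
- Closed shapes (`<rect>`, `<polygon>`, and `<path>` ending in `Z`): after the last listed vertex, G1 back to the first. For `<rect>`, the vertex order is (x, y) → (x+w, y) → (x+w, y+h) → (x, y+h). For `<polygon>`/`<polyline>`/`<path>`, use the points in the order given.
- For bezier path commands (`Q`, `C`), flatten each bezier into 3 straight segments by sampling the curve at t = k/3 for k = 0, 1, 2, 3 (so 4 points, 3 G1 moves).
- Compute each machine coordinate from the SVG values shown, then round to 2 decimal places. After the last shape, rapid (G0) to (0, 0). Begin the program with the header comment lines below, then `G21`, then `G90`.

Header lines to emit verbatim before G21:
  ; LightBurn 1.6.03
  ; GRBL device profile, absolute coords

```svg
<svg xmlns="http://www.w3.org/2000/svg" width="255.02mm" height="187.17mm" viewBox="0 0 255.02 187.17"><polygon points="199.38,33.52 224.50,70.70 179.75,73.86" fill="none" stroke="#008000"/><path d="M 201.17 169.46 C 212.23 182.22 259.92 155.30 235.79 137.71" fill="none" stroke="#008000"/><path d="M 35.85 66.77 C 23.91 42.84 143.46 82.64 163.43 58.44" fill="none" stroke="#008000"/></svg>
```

viewBox `0 0 255.02 187.17` with mm width/height → 1 unit = 1 mm. Flip: y_m = 187.17 − y_svg.

**Shape 1** — `<polygon>` regular polygon, stroke `#008000` → score (S421, F1723). Machine vertices: (199.38,153.65) → (224.50,116.47) → (179.75,113.31) → (199.38,153.65). Closed: final G1 returns to the first vertex.

**Shape 2** — `<path>` cubic bezier, stroke `#008000` → score (S421, F1723). Control points (SVG): P0=(201.17,169.46), P1=(212.23,182.22), P2=(259.92,155.30), P3=(235.79,137.71); sampled at t=k/3. Machine vertices: (201.17,17.71) → (220.42,16.36) → (240.00,30.58) → (235.79,49.46). Open path.

**Shape 3** — `<path>` cubic bezier, stroke `#008000` → score (S421, F1723). Control points (SVG): P0=(35.85,66.77), P1=(23.91,42.84), P2=(143.46,82.64), P3=(163.43,58.44); sampled at t=k/3. Machine vertices: (35.85,120.40) → (59.18,127.82) → (118.82,121.13) → (163.43,128.73). Open path.

; LightBurn 1.6.03
; GRBL device profile, absolute coords
G21
G90
G0 X199.38 Y153.65
M3 S421
G1 X224.50 Y116.47 F1723
G1 X179.75 Y113.31
G1 X199.38 Y153.65
M5
G0 X201.17 Y17.71
M3 S421
G1 X220.42 Y16.36 F1723
G1 X240.00 Y30.58
G1 X235.79 Y49.46
M5
G0 X35.85 Y120.40
M3 S421
G1 X59.18 Y127.82 F1723
G1 X118.82 Y121.13
G1 X163.43 Y128.73
M5
G0 X0.00 Y0.00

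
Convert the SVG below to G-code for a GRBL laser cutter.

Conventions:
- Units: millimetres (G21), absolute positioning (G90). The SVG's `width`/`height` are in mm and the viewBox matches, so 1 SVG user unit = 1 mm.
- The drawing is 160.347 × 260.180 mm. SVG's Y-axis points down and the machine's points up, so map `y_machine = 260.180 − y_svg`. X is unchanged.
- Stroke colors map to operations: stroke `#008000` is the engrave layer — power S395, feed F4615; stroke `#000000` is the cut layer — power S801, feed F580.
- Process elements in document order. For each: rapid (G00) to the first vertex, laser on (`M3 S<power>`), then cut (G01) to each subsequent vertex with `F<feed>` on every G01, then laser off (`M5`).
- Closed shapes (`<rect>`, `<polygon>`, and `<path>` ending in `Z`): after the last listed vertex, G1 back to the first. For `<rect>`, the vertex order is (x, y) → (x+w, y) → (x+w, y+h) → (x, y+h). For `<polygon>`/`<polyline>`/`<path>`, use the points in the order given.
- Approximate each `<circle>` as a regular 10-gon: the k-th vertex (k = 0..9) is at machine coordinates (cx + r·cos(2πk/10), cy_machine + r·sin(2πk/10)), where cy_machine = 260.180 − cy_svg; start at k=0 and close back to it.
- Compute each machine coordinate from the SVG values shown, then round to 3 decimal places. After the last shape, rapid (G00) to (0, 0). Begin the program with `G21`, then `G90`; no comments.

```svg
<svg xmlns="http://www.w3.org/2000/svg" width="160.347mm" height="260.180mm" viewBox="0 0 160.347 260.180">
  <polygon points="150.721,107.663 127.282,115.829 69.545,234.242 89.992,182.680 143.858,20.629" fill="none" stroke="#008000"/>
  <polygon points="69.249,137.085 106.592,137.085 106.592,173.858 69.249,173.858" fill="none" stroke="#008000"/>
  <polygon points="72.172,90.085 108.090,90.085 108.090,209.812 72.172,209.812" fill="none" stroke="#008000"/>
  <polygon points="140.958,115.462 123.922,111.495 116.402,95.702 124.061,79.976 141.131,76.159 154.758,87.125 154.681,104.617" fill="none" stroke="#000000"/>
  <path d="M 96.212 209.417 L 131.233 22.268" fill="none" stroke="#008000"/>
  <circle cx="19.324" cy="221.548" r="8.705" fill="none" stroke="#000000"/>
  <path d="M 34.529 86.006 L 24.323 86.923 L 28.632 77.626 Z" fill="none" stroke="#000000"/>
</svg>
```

G21
G90
G00 X150.721 Y152.517
M3 S395
G01 X127.282 Y144.351 F4615
G01 X69.545 Y25.938 F4615
G01 X89.992 Y77.500 F4615
G01 X143.858 Y239.551 F4615
G01 X150.721 Y152.517 F4615
M5
G00 X69.249 Y123.095
M3 S395
G01 X106.592 Y123.095 F4615
G01 X106.592 Y86.322 F4615
G01 X69.249 Y86.322 F4615
G01 X69.249 Y123.095 F4615
M5
G00 X72.172 Y170.095
M3 S395
G01 X108.090 Y170.095 F4615
G01 X108.090 Y50.368 F4615
G01 X72.172 Y50.368 F4615
G01 X72.172 Y170.095 F4615
M5
G00 X140.958 Y144.718
M3 S801
G01 X123.922 Y148.685 F580
G01 X116.402 Y164.478 F580
G01 X124.061 Y180.204 F580
G01 X141.131 Y184.021 F580
G01 X154.758 Y173.055 F580
G01 X154.681 Y155.563 F580
G01 X140.958 Y144.718 F580
M5
G00 X96.212 Y50.763
M3 S395
G01 X131.233 Y237.912 F4615
M5
G00 X28.029 Y38.632
M3 S801
G01 X26.366 Y43.749 F580
G01 X22.014 Y46.911 F580
G01 X16.634 Y46.911 F580
G01 X12.282 Y43.749 F580
G01 X10.619 Y38.632 F580
G01 X12.282 Y33.515 F580
G01 X16.634 Y30.353 F580
G01 X22.014 Y30.353 F580
G01 X26.366 Y33.515 F580
G01 X28.029 Y38.632 F580
M5
G00 X34.529 Y174.174
M3 S801
G01 X24.323 Y173.257 F580
G01 X28.632 Y182.554 F580
G01 X34.529 Y174.174 F580
M5
G00 X0.000 Y0.000

1 u = 1 mm; y_m = 260.180 − y.

[1] `<polygon>` closed polygon, #008000→engrave S395 F4615: (150.721,152.517) → (127.282,144.351) → (69.545,25.938) → (89.992,77.500) → (143.858,239.551) → (150.721,152.517) (closed)

[2] `<polygon>` rectangle, #008000→engrave S395 F4615: (69.249,123.095) → (106.592,123.095) → (106.592,86.322) → (69.249,86.322) → (69.249,123.095) (closed)

[3] `<polygon>` rectangle, #008000→engrave S395 F4615: (72.172,170.095) → (108.090,170.095) → (108.090,50.368) → (72.172,50.368) → (72.172,170.095) (closed)

[4] `<polygon>` regular polygon, #000000→cut S801 F580: (140.958,144.718) → (123.922,148.685) → (116.402,164.478) → (124.061,180.204) → (141.131,184.021) → (154.758,173.055) → (154.681,155.563) → (140.958,144.718) (closed)

[5] `<path>` line segment, #008000→engrave S395 F4615: (96.212,50.763) → (131.233,237.912)

[6] `<circle>` circle, #000000→cut S801 F580: (28.029,38.632) → (26.366,43.749) → (22.014,46.911) → (16.634,46.911) → (12.282,43.749) → (10.619,38.632) → (12.282,33.515) → (16.634,30.353) → (22.014,30.353) → (26.366,33.515) → (28.029,38.632) (closed)

[7] `<path>` regular polygon, #000000→cut S801 F580: (34.529,174.174) → (24.323,173.257) → (28.632,182.554) → (34.529,174.174) (closed)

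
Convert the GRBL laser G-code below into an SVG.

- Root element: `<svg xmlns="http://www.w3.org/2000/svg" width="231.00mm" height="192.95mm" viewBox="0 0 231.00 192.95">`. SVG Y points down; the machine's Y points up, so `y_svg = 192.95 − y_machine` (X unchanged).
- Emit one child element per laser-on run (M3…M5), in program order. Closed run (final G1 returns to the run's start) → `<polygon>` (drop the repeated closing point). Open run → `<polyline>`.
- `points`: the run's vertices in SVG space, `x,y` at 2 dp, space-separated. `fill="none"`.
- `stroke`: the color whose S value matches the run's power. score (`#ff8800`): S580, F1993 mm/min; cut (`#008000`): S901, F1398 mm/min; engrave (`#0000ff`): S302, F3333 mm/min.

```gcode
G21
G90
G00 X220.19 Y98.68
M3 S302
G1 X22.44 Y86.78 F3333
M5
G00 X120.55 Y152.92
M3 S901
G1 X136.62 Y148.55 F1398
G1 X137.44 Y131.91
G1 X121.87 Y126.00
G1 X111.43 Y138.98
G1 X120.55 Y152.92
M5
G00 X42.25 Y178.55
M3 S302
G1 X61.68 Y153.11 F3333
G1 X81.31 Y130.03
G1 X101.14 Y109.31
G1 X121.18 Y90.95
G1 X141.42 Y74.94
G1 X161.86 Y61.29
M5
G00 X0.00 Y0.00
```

<svg xmlns="http://www.w3.org/2000/svg" width="231.00mm" height="192.95mm" viewBox="0 0 231.00 192.95">
  <polyline points="220.19,94.27 22.44,106.17" fill="none" stroke="#0000ff"/>
  <polygon points="120.55,40.03 136.62,44.40 137.44,61.04 121.87,66.95 111.43,53.97" fill="none" stroke="#008000"/>
  <polyline points="42.25,14.40 61.68,39.84 81.31,62.92 101.14,83.64 121.18,102.00 141.42,118.01 161.86,131.66" fill="none" stroke="#0000ff"/>
</svg>

Each laser-on run becomes one SVG element. Flip Y back into SVG space with y_svg = 192.95 − y_machine.

Run 1: S302 ⇒ engrave layer `#0000ff`. The run is open, so emit a `<polyline>` with points (Y-flipped): 220.19,94.27 22.44,106.17.

Run 2: S901 ⇒ cut layer `#008000`. The run returns to its start, so emit a `<polygon>` with points (Y-flipped): 120.55,40.03 136.62,44.40 137.44,61.04 121.87,66.95 111.43,53.97.

Run 3: the run's S302 means `#0000ff` (engrave). The run is open, so emit a `<polyline>` with points (Y-flipped): 42.25,14.40 61.68,39.84 81.31,62.92 101.14,83.64 121.18,102.00 141.42,118.01 161.86,131.66.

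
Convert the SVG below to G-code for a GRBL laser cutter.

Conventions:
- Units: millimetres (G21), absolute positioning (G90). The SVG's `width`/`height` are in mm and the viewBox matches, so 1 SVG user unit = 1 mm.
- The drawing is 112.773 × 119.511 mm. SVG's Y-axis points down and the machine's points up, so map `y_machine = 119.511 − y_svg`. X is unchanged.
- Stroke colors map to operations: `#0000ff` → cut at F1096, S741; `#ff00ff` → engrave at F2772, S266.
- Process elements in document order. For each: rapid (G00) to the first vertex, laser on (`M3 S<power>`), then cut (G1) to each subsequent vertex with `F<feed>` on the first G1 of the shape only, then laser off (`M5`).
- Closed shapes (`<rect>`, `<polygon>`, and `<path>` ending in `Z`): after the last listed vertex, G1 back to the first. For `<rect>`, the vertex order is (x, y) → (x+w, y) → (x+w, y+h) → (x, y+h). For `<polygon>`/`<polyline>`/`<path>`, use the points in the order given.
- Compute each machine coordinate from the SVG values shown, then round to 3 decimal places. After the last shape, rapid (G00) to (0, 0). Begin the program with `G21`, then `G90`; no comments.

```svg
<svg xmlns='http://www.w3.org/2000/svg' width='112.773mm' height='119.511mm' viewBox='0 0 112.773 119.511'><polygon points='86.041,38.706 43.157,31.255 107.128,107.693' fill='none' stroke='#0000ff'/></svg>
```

G21
G90
G00 X86.041 Y80.805
M3 S741
G1 X43.157 Y88.256 F1096
G1 X107.128 Y11.818
G1 X86.041 Y80.805
M5
G00 X0.000 Y0.000

Since the viewBox matches the mm dimensions, user units are millimetres directly. The only transform is the Y-flip y_m = 119.511 − y_svg.

Shape 1 is a closed polygon drawn with `<polygon>`. Its stroke #0000ff means cut at S741, F1096. After flipping Y the toolpath is (86.041,80.805) → (43.157,88.256) → (107.128,11.818) → (86.041,80.805), returning to the start.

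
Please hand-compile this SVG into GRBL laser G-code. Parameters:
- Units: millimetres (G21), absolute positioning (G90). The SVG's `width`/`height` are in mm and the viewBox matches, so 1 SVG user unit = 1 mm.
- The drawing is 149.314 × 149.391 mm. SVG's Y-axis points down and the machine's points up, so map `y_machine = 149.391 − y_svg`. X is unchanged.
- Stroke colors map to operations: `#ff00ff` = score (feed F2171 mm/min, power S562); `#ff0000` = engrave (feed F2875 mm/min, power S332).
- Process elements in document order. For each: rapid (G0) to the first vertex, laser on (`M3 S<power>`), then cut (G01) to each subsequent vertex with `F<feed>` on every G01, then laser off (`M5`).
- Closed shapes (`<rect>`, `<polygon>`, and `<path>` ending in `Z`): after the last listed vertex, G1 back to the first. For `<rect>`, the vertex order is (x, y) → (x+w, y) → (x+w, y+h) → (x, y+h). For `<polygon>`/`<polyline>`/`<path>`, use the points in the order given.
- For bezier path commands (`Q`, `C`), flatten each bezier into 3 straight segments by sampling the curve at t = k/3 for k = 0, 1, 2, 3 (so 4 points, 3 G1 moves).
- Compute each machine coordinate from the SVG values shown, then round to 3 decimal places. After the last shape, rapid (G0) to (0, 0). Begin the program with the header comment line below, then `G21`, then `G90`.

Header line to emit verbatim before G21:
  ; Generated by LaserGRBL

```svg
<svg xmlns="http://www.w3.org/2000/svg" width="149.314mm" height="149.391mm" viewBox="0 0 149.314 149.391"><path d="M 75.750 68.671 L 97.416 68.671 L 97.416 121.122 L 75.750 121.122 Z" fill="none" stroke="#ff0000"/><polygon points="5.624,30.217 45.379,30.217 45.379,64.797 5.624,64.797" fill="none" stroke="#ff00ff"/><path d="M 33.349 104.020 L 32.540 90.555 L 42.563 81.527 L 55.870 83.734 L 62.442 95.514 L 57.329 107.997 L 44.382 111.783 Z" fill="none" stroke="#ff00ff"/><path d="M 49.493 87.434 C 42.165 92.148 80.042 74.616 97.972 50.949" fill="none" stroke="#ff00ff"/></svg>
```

; Generated by LaserGRBL
G21
G90
G0 X75.750 Y80.720
M3 S332
G01 X97.416 Y80.720 F2875
G01 X97.416 Y28.269 F2875
G01 X75.750 Y28.269 F2875
G01 X75.750 Y80.720 F2875
M5
G0 X5.624 Y119.174
M3 S562
G01 X45.379 Y119.174 F2171
G01 X45.379 Y84.594 F2171
G01 X5.624 Y84.594 F2171
G01 X5.624 Y119.174 F2171
M5
G0 X33.349 Y45.371
M3 S562
G01 X32.540 Y58.836 F2171
G01 X42.563 Y67.864 F2171
G01 X55.870 Y65.657 F2171
G01 X62.442 Y53.877 F2171
G01 X57.329 Y41.394 F2171
G01 X44.382 Y37.608 F2171
G01 X33.349 Y45.371 F2171
M5
G0 X49.493 Y61.957
M3 S562
G01 X54.820 Y64.062 F2171
G01 X75.806 Y77.417 F2171
G01 X97.972 Y98.442 F2171
M5
G0 X0.000 Y0.000

Since the viewBox matches the mm dimensions, user units are millimetres directly. The only transform is the Y-flip y_m = 149.391 − y_svg.

Shape 1 is a rectangle drawn with `<path>`. Its stroke #ff0000 means engrave at S332, F2875. After flipping Y the toolpath is (75.750,80.720) → (97.416,80.720) → (97.416,28.269) → (75.750,28.269) → (75.750,80.720), returning to the start.

Shape 2 is a rectangle drawn with `<polygon>`. Its stroke #ff00ff means score at S562, F2171. After flipping Y the toolpath is (5.624,119.174) → (45.379,119.174) → (45.379,84.594) → (5.624,84.594) → (5.624,119.174), returning to the start.

Shape 3 is a regular polygon drawn with `<path>`. Its stroke #ff00ff means score at S562, F2171. After flipping Y the toolpath is (33.349,45.371) → (32.540,58.836) → (42.563,67.864) → (55.870,65.657) → (62.442,53.877) → (57.329,41.394) → (44.382,37.608) → (33.349,45.371), returning to the start.

Shape 4 is a cubic bezier drawn with `<path>`. Its stroke #ff00ff means score at S562, F2171. After flipping Y the toolpath is (49.493,61.957) → (54.820,64.062) → (75.806,77.417) → (97.972,98.442).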